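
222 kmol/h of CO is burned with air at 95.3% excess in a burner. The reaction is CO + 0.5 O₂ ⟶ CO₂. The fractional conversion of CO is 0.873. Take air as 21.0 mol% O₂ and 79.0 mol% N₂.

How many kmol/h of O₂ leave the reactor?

120 kmol/h

Stoichiometric O₂ = 0.5 × 222 = 111 kmol/h; O₂ fed = 111 × 1.953 = 216.8 kmol/h.
N₂ fed = 216.8 × 79/21 = 815.5 kmol/h.
Fuel reacted = 0.873 × 222 → ξ = 193.8 kmol/h.
Outlet (n = n₀ + ν ξ):
  CO: 222 − 1(193.8) = 28.19
  O₂: 216.8 − 0.5(193.8) = 119.9
  N₂: 815.5 (inert)
  CO₂: 0 + 1(193.8) = 193.8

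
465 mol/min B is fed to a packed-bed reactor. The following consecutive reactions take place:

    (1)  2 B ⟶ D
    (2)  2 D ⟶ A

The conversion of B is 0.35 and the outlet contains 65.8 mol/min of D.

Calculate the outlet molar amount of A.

7.79 mol/min

Conversion of B: B consumed = 2ξ₁ = 0.35 × 465 → ξ₁ = 81.38 mol/min.
D balance: n_D = 0 + 1ξ₁ − 2ξ₂ = 65.8 → ξ₂ = (1·81.38 − 65.8)/2 = 7.788 mol/min.
Outlet amounts (n = n₀ + Σ ν·ξ):
  B: 465 − 2(81.38) = 302.2
  D: 0 + 1(81.38) − 2(7.788) = 65.8
  A: 0 + 1(7.788) = 7.788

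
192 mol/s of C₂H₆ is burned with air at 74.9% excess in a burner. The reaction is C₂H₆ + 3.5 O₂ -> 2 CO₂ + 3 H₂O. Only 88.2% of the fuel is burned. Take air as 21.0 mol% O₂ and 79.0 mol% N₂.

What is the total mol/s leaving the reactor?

5870 mol/s

Stoichiometric O₂ = 3.5 × 192 = 672 mol/s; O₂ fed = 672 × 1.749 = 1175 mol/s.
N₂ fed = 1175 × 79/21 = 4421 mol/s.
Fuel reacted = 0.882 × 192 → ξ = 169.3 mol/s.
Outlet (n = n₀ + ν ξ):
  C₂H₆: 192 − 1(169.3) = 22.66
  O₂: 1175 − 3.5(169.3) = 582.6
  N₂: 4421 (inert)
  CO₂: 0 + 2(169.3) = 338.7
  H₂O: 0 + 3(169.3) = 508
Total out = 22.66 + 582.6 + 4421 + 338.7 + 508 = 5873 mol/s.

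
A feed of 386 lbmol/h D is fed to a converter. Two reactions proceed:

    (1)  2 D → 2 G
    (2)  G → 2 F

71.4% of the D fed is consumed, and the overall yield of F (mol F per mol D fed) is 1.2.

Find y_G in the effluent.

Conversion of D: D consumed = 2ξ₁ = 0.714 × 386 → ξ₁ = 137.8 lbmol/h.
Yield of F: 2ξ₂ / 386 = 1.2 → ξ₂ = 231.6 lbmol/h.
Outlet amounts (n = n₀ + Σ ν·ξ):
  D: 386 − 2(137.8) = 110.4
  G: 0 + 2(137.8) − 1(231.6) = 44
  F: 0 + 2(231.6) = 463.2
Total out = 617.6 lbmol/h; y_G = 44 / 617.6 = 0.07125.

0.0712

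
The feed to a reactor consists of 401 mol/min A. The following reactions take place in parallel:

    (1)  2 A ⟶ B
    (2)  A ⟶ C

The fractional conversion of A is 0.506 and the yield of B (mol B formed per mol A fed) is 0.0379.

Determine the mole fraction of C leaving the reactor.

0.447

Yield of B: 1ξ₁ / 401 = 0.0379 → ξ₁ = 15.2 mol/min.
Conversion of A: 2ξ₁ + 1ξ₂ = 0.506 × 401 = 202.9 → ξ₂ = 172.5 mol/min.
Outlet amounts (n = n₀ + Σ ν·ξ):
  A: 401 − 2(15.2) − 1(172.5) = 198.1
  B: 0 + 1(15.2) = 15.2
  C: 0 + 1(172.5) = 172.5
Total out = 385.8 mol/min; y_C = 172.5 / 385.8 = 0.4471.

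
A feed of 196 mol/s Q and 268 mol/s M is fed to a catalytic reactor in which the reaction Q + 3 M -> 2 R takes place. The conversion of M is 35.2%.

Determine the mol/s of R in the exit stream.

62.9 mol/s

M reacted = 0.352 × 268 = 94.34 mol/s; ν_M = −3, so ξ = 94.34/3 = 31.45 mol/s.
Outlet amounts (n = n₀ + ν ξ):
  Q: 196 − 1(31.45) = 164.6
  M: 268 − 3(31.45) = 173.7
  R: 0 + 2(31.45) = 62.89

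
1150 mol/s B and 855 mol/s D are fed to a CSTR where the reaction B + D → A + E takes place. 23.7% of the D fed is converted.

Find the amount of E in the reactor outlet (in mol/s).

D reacted = 0.237 × 855 = 202.6 mol/s; ν_D = −1, so ξ = 202.6/1 = 202.6 mol/s.
Outlet amounts (n = n₀ + ν ξ):
  B: 1150 − 1(202.6) = 947.4
  D: 855 − 1(202.6) = 652.4
  A: 0 + 1(202.6) = 202.6
  E: 0 + 1(202.6) = 202.6

203 mol/s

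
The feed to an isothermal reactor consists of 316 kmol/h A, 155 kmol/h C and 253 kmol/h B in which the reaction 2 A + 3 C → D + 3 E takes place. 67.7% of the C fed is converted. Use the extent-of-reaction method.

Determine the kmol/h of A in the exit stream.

C reacted = 0.677 × 155 = 104.9 kmol/h; ν_C = −3, so ξ = 104.9/3 = 34.98 kmol/h.
Outlet amounts (n = n₀ + ν ξ):
  A: 316 − 2(34.98) = 246
  C: 155 − 3(34.98) = 50.06
  D: 0 + 1(34.98) = 34.98
  E: 0 + 3(34.98) = 104.9
  B: 253 (inert)

246 kmol/h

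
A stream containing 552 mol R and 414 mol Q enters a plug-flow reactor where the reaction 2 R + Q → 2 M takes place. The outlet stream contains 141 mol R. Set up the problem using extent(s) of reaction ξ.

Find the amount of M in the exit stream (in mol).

411 mol

For R: n = n₀ − 2ξ → 141 = 552 − 2ξ, giving ξ = 205.5 mol.
Outlet amounts (n = n₀ + ν ξ):
  R: 552 − 2(205.5) = 141
  Q: 414 − 1(205.5) = 208.5
  M: 0 + 2(205.5) = 411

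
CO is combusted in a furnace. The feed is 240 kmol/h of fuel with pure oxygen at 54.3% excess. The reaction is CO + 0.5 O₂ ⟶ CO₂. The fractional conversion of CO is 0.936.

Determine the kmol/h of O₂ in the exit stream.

72.8 kmol/h

Stoichiometric O₂ = 0.5 × 240 = 120 kmol/h; O₂ fed = 120 × 1.543 = 185.2 kmol/h.
Fuel reacted = 0.936 × 240 → ξ = 224.6 kmol/h.
Outlet (n = n₀ + ν ξ):
  CO: 240 − 1(224.6) = 15.36
  O₂: 185.2 − 0.5(224.6) = 72.84
  CO₂: 0 + 1(224.6) = 224.6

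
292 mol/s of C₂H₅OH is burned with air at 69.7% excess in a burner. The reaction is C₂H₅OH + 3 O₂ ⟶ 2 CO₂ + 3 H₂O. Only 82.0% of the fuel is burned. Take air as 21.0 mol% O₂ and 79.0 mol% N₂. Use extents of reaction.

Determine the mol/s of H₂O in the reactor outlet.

Stoichiometric O₂ = 3 × 292 = 876 mol/s; O₂ fed = 876 × 1.697 = 1487 mol/s.
N₂ fed = 1487 × 79/21 = 5592 mol/s.
Fuel reacted = 0.82 × 292 → ξ = 239.4 mol/s.
Outlet (n = n₀ + ν ξ):
  C₂H₅OH: 292 − 1(239.4) = 52.56
  O₂: 1487 − 3(239.4) = 768.3
  N₂: 5592 (inert)
  CO₂: 0 + 2(239.4) = 478.9
  H₂O: 0 + 3(239.4) = 718.3

718 mol/s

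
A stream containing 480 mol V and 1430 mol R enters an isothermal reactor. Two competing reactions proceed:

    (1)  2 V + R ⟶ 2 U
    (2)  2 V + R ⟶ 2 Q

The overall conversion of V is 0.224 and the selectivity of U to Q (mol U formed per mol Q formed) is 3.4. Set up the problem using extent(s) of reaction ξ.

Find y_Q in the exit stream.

0.0132

Conversion of V: V consumed = 0.224 × 480 = 107.5 mol = 2ξ₁ + 2ξ₂.
Selectivity: 2ξ₁ / (2ξ₂) = 3.4 → ξ₁ = 3.4 ξ₂.
Substitute: (2·3.4 + 2) ξ₂ = 107.5 → ξ₂ = 12.22 mol, ξ₁ = 41.54 mol.
Outlet amounts (n = n₀ + Σ ν·ξ):
  V: 480 − 2(41.54) − 2(12.22) = 372.5
  R: 1430 − 1(41.54) − 1(12.22) = 1376
  U: 0 + 2(41.54) = 83.08
  Q: 0 + 2(12.22) = 24.44
Total out = 1856 mol; y_Q = 24.44 / 1856 = 0.01316.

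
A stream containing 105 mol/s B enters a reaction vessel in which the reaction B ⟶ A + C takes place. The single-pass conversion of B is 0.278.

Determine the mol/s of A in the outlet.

B reacted = 0.278 × 105 = 29.19 mol/s; ν_B = −1, so ξ = 29.19/1 = 29.19 mol/s.
Outlet amounts (n = n₀ + ν ξ):
  B: 105 − 1(29.19) = 75.81
  A: 0 + 1(29.19) = 29.19
  C: 0 + 1(29.19) = 29.19

29.2 mol/s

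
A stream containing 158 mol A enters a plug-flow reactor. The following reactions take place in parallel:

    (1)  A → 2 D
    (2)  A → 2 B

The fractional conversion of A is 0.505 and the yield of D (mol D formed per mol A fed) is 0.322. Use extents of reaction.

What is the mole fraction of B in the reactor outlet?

0.457

Yield of D: 2ξ₁ / 158 = 0.322 → ξ₁ = 25.44 mol.
Conversion of A: 1ξ₁ + 1ξ₂ = 0.505 × 158 = 79.79 → ξ₂ = 54.35 mol.
Outlet amounts (n = n₀ + Σ ν·ξ):
  A: 158 − 1(25.44) − 1(54.35) = 78.21
  D: 0 + 2(25.44) = 50.88
  B: 0 + 2(54.35) = 108.7
Total out = 237.8 mol; y_B = 108.7 / 237.8 = 0.4571.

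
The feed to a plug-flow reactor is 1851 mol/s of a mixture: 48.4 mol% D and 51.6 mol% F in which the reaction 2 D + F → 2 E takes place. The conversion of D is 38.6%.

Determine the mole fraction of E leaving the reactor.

D reacted = 0.386 × 895.9 = 345.8 mol/s; ν_D = −2, so ξ = 345.8/2 = 172.9 mol/s.
Outlet amounts (n = n₀ + ν ξ):
  D: 895.9 − 2(172.9) = 550.1
  F: 955.1 − 1(172.9) = 782.2
  E: 0 + 2(172.9) = 345.8
Total out = 1678 mol/s; y_E = 345.8 / 1678 = 0.2061.

0.206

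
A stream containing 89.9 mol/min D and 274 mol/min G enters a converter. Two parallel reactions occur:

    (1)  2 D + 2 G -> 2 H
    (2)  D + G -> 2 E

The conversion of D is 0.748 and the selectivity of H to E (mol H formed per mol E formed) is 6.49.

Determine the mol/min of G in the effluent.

Conversion of D: D consumed = 0.748 × 89.9 = 67.25 mol/min = 2ξ₁ + 1ξ₂.
Selectivity: 2ξ₁ / (2ξ₂) = 6.49 → ξ₁ = 6.49 ξ₂.
Substitute: (2·6.49 + 1) ξ₂ = 67.25 → ξ₂ = 4.81 mol/min, ξ₁ = 31.22 mol/min.
Outlet amounts (n = n₀ + Σ ν·ξ):
  D: 89.9 − 2(31.22) − 1(4.81) = 22.65
  G: 274 − 2(31.22) − 1(4.81) = 206.8
  H: 0 + 2(31.22) = 62.44
  E: 0 + 2(4.81) = 9.62

207 mol/min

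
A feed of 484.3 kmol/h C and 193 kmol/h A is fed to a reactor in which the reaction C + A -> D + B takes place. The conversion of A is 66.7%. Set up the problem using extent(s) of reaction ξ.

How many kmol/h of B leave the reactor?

A reacted = 0.667 × 193 = 128.7 kmol/h; ν_A = −1, so ξ = 128.7/1 = 128.7 kmol/h.
Outlet amounts (n = n₀ + ν ξ):
  C: 484.3 − 1(128.7) = 355.6
  A: 193 − 1(128.7) = 64.27
  D: 0 + 1(128.7) = 128.7
  B: 0 + 1(128.7) = 128.7

129 kmol/h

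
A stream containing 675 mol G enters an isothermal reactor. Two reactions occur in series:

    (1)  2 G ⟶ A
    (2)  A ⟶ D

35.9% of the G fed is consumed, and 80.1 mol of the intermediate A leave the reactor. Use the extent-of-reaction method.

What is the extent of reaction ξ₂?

Conversion of G: G consumed = 2ξ₁ = 0.359 × 675 → ξ₁ = 121.2 mol.
A balance: n_A = 0 + 1ξ₁ − 1ξ₂ = 80.1 → ξ₂ = (1·121.2 − 80.1)/1 = 41.06 mol.
Outlet amounts (n = n₀ + Σ ν·ξ):
  G: 675 − 2(121.2) = 432.7
  A: 0 + 1(121.2) − 1(41.06) = 80.1
  D: 0 + 1(41.06) = 41.06

ξ₂ = 41.1 mol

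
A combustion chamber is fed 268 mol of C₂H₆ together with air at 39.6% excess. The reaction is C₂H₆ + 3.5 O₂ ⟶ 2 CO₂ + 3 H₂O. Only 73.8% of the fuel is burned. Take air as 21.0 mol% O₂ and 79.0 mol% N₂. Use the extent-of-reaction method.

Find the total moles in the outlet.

Stoichiometric O₂ = 3.5 × 268 = 938 mol; O₂ fed = 938 × 1.396 = 1309 mol.
N₂ fed = 1309 × 79/21 = 4926 mol.
Fuel reacted = 0.738 × 268 → ξ = 197.8 mol.
Outlet (n = n₀ + ν ξ):
  C₂H₆: 268 − 1(197.8) = 70.22
  O₂: 1309 − 3.5(197.8) = 617.2
  N₂: 4926 (inert)
  CO₂: 0 + 2(197.8) = 395.6
  H₂O: 0 + 3(197.8) = 593.4
Total out = 70.22 + 617.2 + 4926 + 395.6 + 593.4 = 6602 mol.

6600 mol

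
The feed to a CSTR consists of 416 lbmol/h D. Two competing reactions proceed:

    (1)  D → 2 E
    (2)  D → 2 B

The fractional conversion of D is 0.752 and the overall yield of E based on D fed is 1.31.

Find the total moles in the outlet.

Yield of E: 2ξ₁ / 416 = 1.31 → ξ₁ = 272.5 lbmol/h.
Conversion of D: 1ξ₁ + 1ξ₂ = 0.752 × 416 = 312.8 → ξ₂ = 40.35 lbmol/h.
Outlet amounts (n = n₀ + Σ ν·ξ):
  D: 416 − 1(272.5) − 1(40.35) = 103.2
  E: 0 + 2(272.5) = 545
  B: 0 + 2(40.35) = 80.7
Total out = 103.2 + 545 + 80.7 = 728.8 lbmol/h.

729 lbmol/h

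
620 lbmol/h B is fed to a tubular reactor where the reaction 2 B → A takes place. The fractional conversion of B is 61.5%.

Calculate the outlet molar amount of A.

191 lbmol/h

B reacted = 0.615 × 620 = 381.3 lbmol/h; ν_B = −2, so ξ = 381.3/2 = 190.7 lbmol/h.
Outlet amounts (n = n₀ + ν ξ):
  B: 620 − 2(190.7) = 238.7
  A: 0 + 1(190.7) = 190.7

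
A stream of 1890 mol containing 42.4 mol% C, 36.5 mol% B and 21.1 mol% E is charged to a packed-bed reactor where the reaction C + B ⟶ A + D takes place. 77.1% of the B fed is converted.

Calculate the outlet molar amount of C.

269 mol

B reacted = 0.771 × 689.9 = 531.9 mol; ν_B = −1, so ξ = 531.9/1 = 531.9 mol.
Outlet amounts (n = n₀ + ν ξ):
  C: 801.4 − 1(531.9) = 269.5
  B: 689.9 − 1(531.9) = 158
  A: 0 + 1(531.9) = 531.9
  D: 0 + 1(531.9) = 531.9
  E: 398.8 (inert)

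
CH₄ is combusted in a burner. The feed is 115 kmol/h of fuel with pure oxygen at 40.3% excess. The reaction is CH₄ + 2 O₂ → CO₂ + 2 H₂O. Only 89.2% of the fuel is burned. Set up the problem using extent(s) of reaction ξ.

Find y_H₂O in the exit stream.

Stoichiometric O₂ = 2 × 115 = 230 kmol/h; O₂ fed = 230 × 1.403 = 322.7 kmol/h.
Fuel reacted = 0.892 × 115 → ξ = 102.6 kmol/h.
Outlet (n = n₀ + ν ξ):
  CH₄: 115 − 1(102.6) = 12.42
  O₂: 322.7 − 2(102.6) = 117.5
  CO₂: 0 + 1(102.6) = 102.6
  H₂O: 0 + 2(102.6) = 205.2
Total out = 437.7 kmol/h; y_H₂O = 205.2 / 437.7 = 0.4687.

0.469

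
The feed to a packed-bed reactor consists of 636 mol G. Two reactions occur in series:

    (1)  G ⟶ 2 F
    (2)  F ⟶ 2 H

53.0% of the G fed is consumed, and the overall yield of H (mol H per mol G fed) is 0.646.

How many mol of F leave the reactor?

Conversion of G: G consumed = 1ξ₁ = 0.53 × 636 → ξ₁ = 337.1 mol.
Yield of H: 2ξ₂ / 636 = 0.646 → ξ₂ = 205.4 mol.
Outlet amounts (n = n₀ + Σ ν·ξ):
  G: 636 − 1(337.1) = 298.9
  F: 0 + 2(337.1) − 1(205.4) = 468.7
  H: 0 + 2(205.4) = 410.9

469 mol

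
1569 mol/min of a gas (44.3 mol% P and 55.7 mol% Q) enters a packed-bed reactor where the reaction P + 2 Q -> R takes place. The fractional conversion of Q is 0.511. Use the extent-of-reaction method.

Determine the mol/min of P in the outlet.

472 mol/min

Q reacted = 0.511 × 873.9 = 446.6 mol/min; ν_Q = −2, so ξ = 446.6/2 = 223.3 mol/min.
Outlet amounts (n = n₀ + ν ξ):
  P: 695.1 − 1(223.3) = 471.8
  Q: 873.9 − 2(223.3) = 427.4
  R: 0 + 1(223.3) = 223.3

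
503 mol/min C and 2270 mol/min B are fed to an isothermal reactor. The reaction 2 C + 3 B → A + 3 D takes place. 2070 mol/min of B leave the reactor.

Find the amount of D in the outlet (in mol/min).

For B: n = n₀ − 3ξ → 2070 = 2270 − 3ξ, giving ξ = 66.67 mol/min.
Outlet amounts (n = n₀ + ν ξ):
  C: 503 − 2(66.67) = 369.7
  B: 2270 − 3(66.67) = 2070
  A: 0 + 1(66.67) = 66.67
  D: 0 + 3(66.67) = 200

200 mol/min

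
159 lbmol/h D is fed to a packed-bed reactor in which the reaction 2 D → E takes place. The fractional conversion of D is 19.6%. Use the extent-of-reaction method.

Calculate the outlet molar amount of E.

15.6 lbmol/h

D reacted = 0.196 × 159 = 31.16 lbmol/h; ν_D = −2, so ξ = 31.16/2 = 15.58 lbmol/h.
Outlet amounts (n = n₀ + ν ξ):
  D: 159 − 2(15.58) = 127.8
  E: 0 + 1(15.58) = 15.58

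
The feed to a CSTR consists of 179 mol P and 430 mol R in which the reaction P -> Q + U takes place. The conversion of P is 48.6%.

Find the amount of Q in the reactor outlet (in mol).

87 mol

P reacted = 0.486 × 179 = 86.99 mol; ν_P = −1, so ξ = 86.99/1 = 86.99 mol.
Outlet amounts (n = n₀ + ν ξ):
  P: 179 − 1(86.99) = 92.01
  Q: 0 + 1(86.99) = 86.99
  U: 0 + 1(86.99) = 86.99
  R: 430 (inert)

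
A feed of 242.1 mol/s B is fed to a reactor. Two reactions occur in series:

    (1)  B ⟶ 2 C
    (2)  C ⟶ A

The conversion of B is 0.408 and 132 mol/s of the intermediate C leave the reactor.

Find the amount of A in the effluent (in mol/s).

Conversion of B: B consumed = 1ξ₁ = 0.408 × 242.1 → ξ₁ = 98.78 mol/s.
C balance: n_C = 0 + 2ξ₁ − 1ξ₂ = 132 → ξ₂ = (2·98.78 − 132)/1 = 65.55 mol/s.
Outlet amounts (n = n₀ + Σ ν·ξ):
  B: 242.1 − 1(98.78) = 143.3
  C: 0 + 2(98.78) − 1(65.55) = 132
  A: 0 + 1(65.55) = 65.55

65.6 mol/s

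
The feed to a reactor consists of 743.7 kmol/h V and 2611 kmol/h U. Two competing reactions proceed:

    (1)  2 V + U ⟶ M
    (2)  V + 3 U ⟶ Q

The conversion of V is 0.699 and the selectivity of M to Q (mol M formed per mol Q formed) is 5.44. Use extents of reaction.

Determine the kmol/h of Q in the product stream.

43.8 kmol/h

Conversion of V: V consumed = 0.699 × 743.7 = 519.8 kmol/h = 2ξ₁ + 1ξ₂.
Selectivity: 1ξ₁ / (1ξ₂) = 5.44 → ξ₁ = 5.44 ξ₂.
Substitute: (2·5.44 + 1) ξ₂ = 519.8 → ξ₂ = 43.76 kmol/h, ξ₁ = 238 kmol/h.
Outlet amounts (n = n₀ + Σ ν·ξ):
  V: 743.7 − 2(238) − 1(43.76) = 223.9
  U: 2611 − 1(238) − 3(43.76) = 2242
  M: 0 + 1(238) = 238
  Q: 0 + 1(43.76) = 43.76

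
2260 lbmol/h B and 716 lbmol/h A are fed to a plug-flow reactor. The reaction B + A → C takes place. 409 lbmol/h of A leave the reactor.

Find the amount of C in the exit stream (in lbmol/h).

For A: n = n₀ − 1ξ → 409 = 716 − 1ξ, giving ξ = 307 lbmol/h.
Outlet amounts (n = n₀ + ν ξ):
  B: 2260 − 1(307) = 1953
  A: 716 − 1(307) = 409
  C: 0 + 1(307) = 307

307 lbmol/h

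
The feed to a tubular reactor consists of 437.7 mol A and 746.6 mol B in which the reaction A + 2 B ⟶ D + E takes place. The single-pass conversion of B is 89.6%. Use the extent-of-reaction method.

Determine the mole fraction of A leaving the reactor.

0.121

B reacted = 0.896 × 746.6 = 669 mol; ν_B = −2, so ξ = 669/2 = 334.5 mol.
Outlet amounts (n = n₀ + ν ξ):
  A: 437.7 − 1(334.5) = 103.2
  B: 746.6 − 2(334.5) = 77.65
  D: 0 + 1(334.5) = 334.5
  E: 0 + 1(334.5) = 334.5
Total out = 849.8 mol; y_A = 103.2 / 849.8 = 0.1215.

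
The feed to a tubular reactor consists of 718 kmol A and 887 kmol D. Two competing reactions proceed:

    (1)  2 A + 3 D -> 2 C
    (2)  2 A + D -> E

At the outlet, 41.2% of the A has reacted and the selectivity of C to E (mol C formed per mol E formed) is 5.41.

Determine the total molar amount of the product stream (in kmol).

1200 kmol

Conversion of A: A consumed = 0.412 × 718 = 295.8 kmol = 2ξ₁ + 2ξ₂.
Selectivity: 2ξ₁ / (1ξ₂) = 5.41 → ξ₁ = 2.705 ξ₂.
Substitute: (2·2.705 + 2) ξ₂ = 295.8 → ξ₂ = 39.92 kmol, ξ₁ = 108 kmol.
Outlet amounts (n = n₀ + Σ ν·ξ):
  A: 718 − 2(108) − 2(39.92) = 422.2
  D: 887 − 3(108) − 1(39.92) = 523.1
  C: 0 + 2(108) = 216
  E: 0 + 1(39.92) = 39.92
Total out = 422.2 + 523.1 + 216 + 39.92 = 1201 kmol.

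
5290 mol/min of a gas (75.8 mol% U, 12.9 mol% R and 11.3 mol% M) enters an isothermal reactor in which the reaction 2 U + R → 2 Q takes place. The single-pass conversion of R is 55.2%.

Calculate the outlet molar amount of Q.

R reacted = 0.552 × 682.4 = 376.7 mol/min; ν_R = −1, so ξ = 376.7/1 = 376.7 mol/min.
Outlet amounts (n = n₀ + ν ξ):
  U: 4010 − 2(376.7) = 3256
  R: 682.4 − 1(376.7) = 305.7
  Q: 0 + 2(376.7) = 753.4
  M: 597.8 (inert)

753 mol/min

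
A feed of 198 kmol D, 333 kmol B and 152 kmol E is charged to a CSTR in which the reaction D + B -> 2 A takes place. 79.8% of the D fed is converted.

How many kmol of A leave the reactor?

D reacted = 0.798 × 198 = 158 kmol; ν_D = −1, so ξ = 158/1 = 158 kmol.
Outlet amounts (n = n₀ + ν ξ):
  D: 198 − 1(158) = 40
  B: 333 − 1(158) = 175
  A: 0 + 2(158) = 316
  E: 152 (inert)

316 kmol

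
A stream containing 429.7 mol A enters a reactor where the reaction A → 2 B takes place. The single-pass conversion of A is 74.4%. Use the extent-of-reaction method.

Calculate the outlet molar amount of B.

639 mol

A reacted = 0.744 × 429.7 = 319.7 mol; ν_A = −1, so ξ = 319.7/1 = 319.7 mol.
Outlet amounts (n = n₀ + ν ξ):
  A: 429.7 − 1(319.7) = 110
  B: 0 + 2(319.7) = 639.4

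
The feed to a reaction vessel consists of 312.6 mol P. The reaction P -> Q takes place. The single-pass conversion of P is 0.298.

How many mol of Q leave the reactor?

93.2 mol

P reacted = 0.298 × 312.6 = 93.15 mol; ν_P = −1, so ξ = 93.15/1 = 93.15 mol.
Outlet amounts (n = n₀ + ν ξ):
  P: 312.6 − 1(93.15) = 219.4
  Q: 0 + 1(93.15) = 93.15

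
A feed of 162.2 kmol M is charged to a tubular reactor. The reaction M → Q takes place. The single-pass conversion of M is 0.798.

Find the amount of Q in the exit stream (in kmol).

129 kmol

M reacted = 0.798 × 162.2 = 129.4 kmol; ν_M = −1, so ξ = 129.4/1 = 129.4 kmol.
Outlet amounts (n = n₀ + ν ξ):
  M: 162.2 − 1(129.4) = 32.76
  Q: 0 + 1(129.4) = 129.4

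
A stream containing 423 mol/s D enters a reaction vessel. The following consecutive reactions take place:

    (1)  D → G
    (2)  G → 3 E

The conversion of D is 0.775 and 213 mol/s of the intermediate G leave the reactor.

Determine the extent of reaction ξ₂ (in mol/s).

Conversion of D: D consumed = 1ξ₁ = 0.775 × 423 → ξ₁ = 327.8 mol/s.
G balance: n_G = 0 + 1ξ₁ − 1ξ₂ = 213 → ξ₂ = (1·327.8 − 213)/1 = 114.8 mol/s.
Outlet amounts (n = n₀ + Σ ν·ξ):
  D: 423 − 1(327.8) = 95.18
  G: 0 + 1(327.8) − 1(114.8) = 213
  E: 0 + 3(114.8) = 344.5

ξ₂ = 115 mol/s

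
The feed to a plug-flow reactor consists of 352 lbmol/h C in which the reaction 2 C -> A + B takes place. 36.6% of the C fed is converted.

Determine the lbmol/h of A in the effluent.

C reacted = 0.366 × 352 = 128.8 lbmol/h; ν_C = −2, so ξ = 128.8/2 = 64.42 lbmol/h.
Outlet amounts (n = n₀ + ν ξ):
  C: 352 − 2(64.42) = 223.2
  A: 0 + 1(64.42) = 64.42
  B: 0 + 1(64.42) = 64.42

64.4 lbmol/h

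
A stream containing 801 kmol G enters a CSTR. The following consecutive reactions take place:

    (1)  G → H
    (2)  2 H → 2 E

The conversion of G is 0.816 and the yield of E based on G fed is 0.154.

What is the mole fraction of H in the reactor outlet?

0.662

Conversion of G: G consumed = 1ξ₁ = 0.816 × 801 → ξ₁ = 653.6 kmol.
Yield of E: 2ξ₂ / 801 = 0.154 → ξ₂ = 61.68 kmol.
Outlet amounts (n = n₀ + Σ ν·ξ):
  G: 801 − 1(653.6) = 147.4
  H: 0 + 1(653.6) − 2(61.68) = 530.3
  E: 0 + 2(61.68) = 123.4
Total out = 801 kmol; y_H = 530.3 / 801 = 0.662.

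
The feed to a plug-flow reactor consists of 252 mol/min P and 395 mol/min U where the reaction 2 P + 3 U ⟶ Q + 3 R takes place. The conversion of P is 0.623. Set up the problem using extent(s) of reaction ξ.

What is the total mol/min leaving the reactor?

569 mol/min

P reacted = 0.623 × 252 = 157 mol/min; ν_P = −2, so ξ = 157/2 = 78.5 mol/min.
Outlet amounts (n = n₀ + ν ξ):
  P: 252 − 2(78.5) = 95
  U: 395 − 3(78.5) = 159.5
  Q: 0 + 1(78.5) = 78.5
  R: 0 + 3(78.5) = 235.5
Total out = 95 + 159.5 + 78.5 + 235.5 = 568.5 mol/min.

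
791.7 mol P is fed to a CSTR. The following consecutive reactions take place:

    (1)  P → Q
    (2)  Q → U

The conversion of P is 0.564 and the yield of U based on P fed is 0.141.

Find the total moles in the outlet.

Conversion of P: P consumed = 1ξ₁ = 0.564 × 791.7 → ξ₁ = 446.5 mol.
Yield of U: 1ξ₂ / 791.7 = 0.141 → ξ₂ = 111.6 mol.
Outlet amounts (n = n₀ + Σ ν·ξ):
  P: 791.7 − 1(446.5) = 345.2
  Q: 0 + 1(446.5) − 1(111.6) = 334.9
  U: 0 + 1(111.6) = 111.6
Total out = 345.2 + 334.9 + 111.6 = 791.7 mol.

792 mol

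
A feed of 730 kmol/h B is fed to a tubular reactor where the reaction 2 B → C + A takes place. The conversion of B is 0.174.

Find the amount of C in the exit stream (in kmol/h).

63.5 kmol/h

B reacted = 0.174 × 730 = 127 kmol/h; ν_B = −2, so ξ = 127/2 = 63.51 kmol/h.
Outlet amounts (n = n₀ + ν ξ):
  B: 730 − 2(63.51) = 603
  C: 0 + 1(63.51) = 63.51
  A: 0 + 1(63.51) = 63.51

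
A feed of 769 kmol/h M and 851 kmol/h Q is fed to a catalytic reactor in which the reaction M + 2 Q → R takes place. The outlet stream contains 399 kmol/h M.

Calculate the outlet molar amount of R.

For M: n = n₀ − 1ξ → 399 = 769 − 1ξ, giving ξ = 370 kmol/h.
Outlet amounts (n = n₀ + ν ξ):
  M: 769 − 1(370) = 399
  Q: 851 − 2(370) = 111
  R: 0 + 1(370) = 370

370 kmol/h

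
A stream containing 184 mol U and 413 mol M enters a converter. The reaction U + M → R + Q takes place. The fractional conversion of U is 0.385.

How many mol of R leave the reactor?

70.8 mol

U reacted = 0.385 × 184 = 70.84 mol; ν_U = −1, so ξ = 70.84/1 = 70.84 mol.
Outlet amounts (n = n₀ + ν ξ):
  U: 184 − 1(70.84) = 113.2
  M: 413 − 1(70.84) = 342.2
  R: 0 + 1(70.84) = 70.84
  Q: 0 + 1(70.84) = 70.84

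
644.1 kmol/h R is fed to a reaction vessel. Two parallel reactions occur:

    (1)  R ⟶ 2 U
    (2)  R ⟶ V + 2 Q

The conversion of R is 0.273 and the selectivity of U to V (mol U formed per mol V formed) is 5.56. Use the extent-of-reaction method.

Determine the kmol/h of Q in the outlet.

Conversion of R: R consumed = 0.273 × 644.1 = 175.8 kmol/h = 1ξ₁ + 1ξ₂.
Selectivity: 2ξ₁ / (1ξ₂) = 5.56 → ξ₁ = 2.78 ξ₂.
Substitute: (1·2.78 + 1) ξ₂ = 175.8 → ξ₂ = 46.52 kmol/h, ξ₁ = 129.3 kmol/h.
Outlet amounts (n = n₀ + Σ ν·ξ):
  R: 644.1 − 1(129.3) − 1(46.52) = 468.3
  U: 0 + 2(129.3) = 258.6
  V: 0 + 1(46.52) = 46.52
  Q: 0 + 2(46.52) = 93.04

93 kmol/h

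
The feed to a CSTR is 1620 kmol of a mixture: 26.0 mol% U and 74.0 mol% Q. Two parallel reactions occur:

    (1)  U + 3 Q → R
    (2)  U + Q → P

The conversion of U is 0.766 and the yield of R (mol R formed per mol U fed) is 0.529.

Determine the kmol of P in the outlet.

99.8 kmol

Yield of R: 1ξ₁ / 421.2 = 0.529 → ξ₁ = 222.8 kmol.
Conversion of U: 1ξ₁ + 1ξ₂ = 0.766 × 421.2 = 322.6 → ξ₂ = 99.82 kmol.
Outlet amounts (n = n₀ + Σ ν·ξ):
  U: 421.2 − 1(222.8) − 1(99.82) = 98.56
  Q: 1199 − 3(222.8) − 1(99.82) = 430.5
  R: 0 + 1(222.8) = 222.8
  P: 0 + 1(99.82) = 99.82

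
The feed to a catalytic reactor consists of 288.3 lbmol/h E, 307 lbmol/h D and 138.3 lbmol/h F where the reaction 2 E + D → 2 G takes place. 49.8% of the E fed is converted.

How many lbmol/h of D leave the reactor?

E reacted = 0.498 × 288.3 = 143.6 lbmol/h; ν_E = −2, so ξ = 143.6/2 = 71.79 lbmol/h.
Outlet amounts (n = n₀ + ν ξ):
  E: 288.3 − 2(71.79) = 144.7
  D: 307 − 1(71.79) = 235.2
  G: 0 + 2(71.79) = 143.6
  F: 138.3 (inert)

235 lbmol/h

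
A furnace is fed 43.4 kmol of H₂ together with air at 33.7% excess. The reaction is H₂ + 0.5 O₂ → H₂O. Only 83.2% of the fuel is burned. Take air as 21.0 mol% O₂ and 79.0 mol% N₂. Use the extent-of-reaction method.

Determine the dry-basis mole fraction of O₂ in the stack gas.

0.086

Stoichiometric O₂ = 0.5 × 43.4 = 21.7 kmol; O₂ fed = 21.7 × 1.337 = 29.01 kmol.
N₂ fed = 29.01 × 79/21 = 109.1 kmol.
Fuel reacted = 0.832 × 43.4 → ξ = 36.11 kmol.
Outlet (n = n₀ + ν ξ):
  H₂: 43.4 − 1(36.11) = 7.291
  O₂: 29.01 − 0.5(36.11) = 10.96
  N₂: 109.1 (inert)
  H₂O: 0 + 1(36.11) = 36.11
Dry total = 127.4 kmol; y_O₂ (dry) = 10.96 / 127.4 = 0.08602.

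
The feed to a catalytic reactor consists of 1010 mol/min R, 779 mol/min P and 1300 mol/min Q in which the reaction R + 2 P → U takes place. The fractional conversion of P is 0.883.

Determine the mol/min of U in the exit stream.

344 mol/min

P reacted = 0.883 × 779 = 687.9 mol/min; ν_P = −2, so ξ = 687.9/2 = 343.9 mol/min.
Outlet amounts (n = n₀ + ν ξ):
  R: 1010 − 1(343.9) = 666.1
  P: 779 − 2(343.9) = 91.14
  U: 0 + 1(343.9) = 343.9
  Q: 1300 (inert)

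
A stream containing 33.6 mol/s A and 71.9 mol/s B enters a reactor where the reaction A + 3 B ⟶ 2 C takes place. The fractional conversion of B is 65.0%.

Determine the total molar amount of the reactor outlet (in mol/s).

B reacted = 0.65 × 71.9 = 46.74 mol/s; ν_B = −3, so ξ = 46.74/3 = 15.58 mol/s.
Outlet amounts (n = n₀ + ν ξ):
  A: 33.6 − 1(15.58) = 18.02
  B: 71.9 − 3(15.58) = 25.16
  C: 0 + 2(15.58) = 31.16
Total out = 18.02 + 25.16 + 31.16 = 74.34 mol/s.

74.3 mol/s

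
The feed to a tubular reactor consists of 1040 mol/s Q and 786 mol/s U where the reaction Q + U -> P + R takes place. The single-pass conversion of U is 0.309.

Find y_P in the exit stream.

0.133

U reacted = 0.309 × 786 = 242.9 mol/s; ν_U = −1, so ξ = 242.9/1 = 242.9 mol/s.
Outlet amounts (n = n₀ + ν ξ):
  Q: 1040 − 1(242.9) = 797.1
  U: 786 − 1(242.9) = 543.1
  P: 0 + 1(242.9) = 242.9
  R: 0 + 1(242.9) = 242.9
Total out = 1826 mol/s; y_P = 242.9 / 1826 = 0.133.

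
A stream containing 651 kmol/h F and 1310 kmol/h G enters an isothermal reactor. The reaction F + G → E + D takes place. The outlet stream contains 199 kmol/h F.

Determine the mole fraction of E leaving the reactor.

For F: n = n₀ − 1ξ → 199 = 651 − 1ξ, giving ξ = 452 kmol/h.
Outlet amounts (n = n₀ + ν ξ):
  F: 651 − 1(452) = 199
  G: 1310 − 1(452) = 858
  E: 0 + 1(452) = 452
  D: 0 + 1(452) = 452
Total out = 1961 kmol/h; y_E = 452 / 1961 = 0.2305.

0.23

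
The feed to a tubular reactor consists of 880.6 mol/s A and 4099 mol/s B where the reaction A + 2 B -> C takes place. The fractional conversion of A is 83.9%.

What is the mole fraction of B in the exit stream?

A reacted = 0.839 × 880.6 = 738.8 mol/s; ν_A = −1, so ξ = 738.8/1 = 738.8 mol/s.
Outlet amounts (n = n₀ + ν ξ):
  A: 880.6 − 1(738.8) = 141.8
  B: 4099 − 2(738.8) = 2621
  C: 0 + 1(738.8) = 738.8
Total out = 3502 mol/s; y_B = 2621 / 3502 = 0.7485.

0.749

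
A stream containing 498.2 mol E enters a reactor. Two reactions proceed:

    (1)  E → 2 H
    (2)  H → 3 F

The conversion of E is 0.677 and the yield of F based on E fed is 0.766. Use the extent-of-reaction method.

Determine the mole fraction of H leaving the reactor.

0.502

Conversion of E: E consumed = 1ξ₁ = 0.677 × 498.2 → ξ₁ = 337.3 mol.
Yield of F: 3ξ₂ / 498.2 = 0.766 → ξ₂ = 127.2 mol.
Outlet amounts (n = n₀ + Σ ν·ξ):
  E: 498.2 − 1(337.3) = 160.9
  H: 0 + 2(337.3) − 1(127.2) = 547.4
  F: 0 + 3(127.2) = 381.6
Total out = 1090 mol; y_H = 547.4 / 1090 = 0.5022.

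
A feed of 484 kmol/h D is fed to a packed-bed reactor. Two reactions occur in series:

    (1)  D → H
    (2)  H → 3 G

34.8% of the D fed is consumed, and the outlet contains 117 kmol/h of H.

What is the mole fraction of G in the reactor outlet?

Conversion of D: D consumed = 1ξ₁ = 0.348 × 484 → ξ₁ = 168.4 kmol/h.
H balance: n_H = 0 + 1ξ₁ − 1ξ₂ = 117 → ξ₂ = (1·168.4 − 117)/1 = 51.43 kmol/h.
Outlet amounts (n = n₀ + Σ ν·ξ):
  D: 484 − 1(168.4) = 315.6
  H: 0 + 1(168.4) − 1(51.43) = 117
  G: 0 + 3(51.43) = 154.3
Total out = 586.9 kmol/h; y_G = 154.3 / 586.9 = 0.2629.

0.263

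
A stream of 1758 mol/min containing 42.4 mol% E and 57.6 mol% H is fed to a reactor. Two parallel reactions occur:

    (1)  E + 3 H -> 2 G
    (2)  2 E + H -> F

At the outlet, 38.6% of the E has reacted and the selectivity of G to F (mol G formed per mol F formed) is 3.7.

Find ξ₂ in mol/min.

ξ₂ = 74.7 mol/min

Conversion of E: E consumed = 0.386 × 745.4 = 287.7 mol/min = 1ξ₁ + 2ξ₂.
Selectivity: 2ξ₁ / (1ξ₂) = 3.7 → ξ₁ = 1.85 ξ₂.
Substitute: (1·1.85 + 2) ξ₂ = 287.7 → ξ₂ = 74.73 mol/min, ξ₁ = 138.3 mol/min.
Outlet amounts (n = n₀ + Σ ν·ξ):
  E: 745.4 − 1(138.3) − 2(74.73) = 457.7
  H: 1013 − 3(138.3) − 1(74.73) = 523.1
  G: 0 + 2(138.3) = 276.5
  F: 0 + 1(74.73) = 74.73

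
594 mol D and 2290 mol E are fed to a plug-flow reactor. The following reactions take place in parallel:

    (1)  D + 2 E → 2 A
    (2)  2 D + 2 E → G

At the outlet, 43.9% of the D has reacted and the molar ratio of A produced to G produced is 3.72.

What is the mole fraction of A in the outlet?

0.0983

Conversion of D: D consumed = 0.439 × 594 = 260.8 mol = 1ξ₁ + 2ξ₂.
Selectivity: 2ξ₁ / (1ξ₂) = 3.72 → ξ₁ = 1.86 ξ₂.
Substitute: (1·1.86 + 2) ξ₂ = 260.8 → ξ₂ = 67.56 mol, ξ₁ = 125.7 mol.
Outlet amounts (n = n₀ + Σ ν·ξ):
  D: 594 − 1(125.7) − 2(67.56) = 333.2
  E: 2290 − 2(125.7) − 2(67.56) = 1904
  A: 0 + 2(125.7) = 251.3
  G: 0 + 1(67.56) = 67.56
Total out = 2556 mol; y_A = 251.3 / 2556 = 0.09833.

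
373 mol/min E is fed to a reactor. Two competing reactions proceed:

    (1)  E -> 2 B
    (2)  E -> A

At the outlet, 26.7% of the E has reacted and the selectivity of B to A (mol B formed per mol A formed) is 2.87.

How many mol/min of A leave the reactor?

Conversion of E: E consumed = 0.267 × 373 = 99.59 mol/min = 1ξ₁ + 1ξ₂.
Selectivity: 2ξ₁ / (1ξ₂) = 2.87 → ξ₁ = 1.435 ξ₂.
Substitute: (1·1.435 + 1) ξ₂ = 99.59 → ξ₂ = 40.9 mol/min, ξ₁ = 58.69 mol/min.
Outlet amounts (n = n₀ + Σ ν·ξ):
  E: 373 − 1(58.69) − 1(40.9) = 273.4
  B: 0 + 2(58.69) = 117.4
  A: 0 + 1(40.9) = 40.9

40.9 mol/min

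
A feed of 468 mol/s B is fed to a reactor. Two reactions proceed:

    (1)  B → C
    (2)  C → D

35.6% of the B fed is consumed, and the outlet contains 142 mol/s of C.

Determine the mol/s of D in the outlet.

Conversion of B: B consumed = 1ξ₁ = 0.356 × 468 → ξ₁ = 166.6 mol/s.
C balance: n_C = 0 + 1ξ₁ − 1ξ₂ = 142 → ξ₂ = (1·166.6 − 142)/1 = 24.61 mol/s.
Outlet amounts (n = n₀ + Σ ν·ξ):
  B: 468 − 1(166.6) = 301.4
  C: 0 + 1(166.6) − 1(24.61) = 142
  D: 0 + 1(24.61) = 24.61

24.6 mol/s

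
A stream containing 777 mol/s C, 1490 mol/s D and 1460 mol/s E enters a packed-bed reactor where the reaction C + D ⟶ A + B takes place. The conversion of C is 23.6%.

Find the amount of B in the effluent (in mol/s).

C reacted = 0.236 × 777 = 183.4 mol/s; ν_C = −1, so ξ = 183.4/1 = 183.4 mol/s.
Outlet amounts (n = n₀ + ν ξ):
  C: 777 − 1(183.4) = 593.6
  D: 1490 − 1(183.4) = 1307
  A: 0 + 1(183.4) = 183.4
  B: 0 + 1(183.4) = 183.4
  E: 1460 (inert)

183 mol/s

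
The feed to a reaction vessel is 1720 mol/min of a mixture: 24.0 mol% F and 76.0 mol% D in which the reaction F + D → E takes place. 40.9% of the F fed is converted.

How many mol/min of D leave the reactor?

1140 mol/min

F reacted = 0.409 × 412.8 = 168.8 mol/min; ν_F = −1, so ξ = 168.8/1 = 168.8 mol/min.
Outlet amounts (n = n₀ + ν ξ):
  F: 412.8 − 1(168.8) = 244
  D: 1307 − 1(168.8) = 1138
  E: 0 + 1(168.8) = 168.8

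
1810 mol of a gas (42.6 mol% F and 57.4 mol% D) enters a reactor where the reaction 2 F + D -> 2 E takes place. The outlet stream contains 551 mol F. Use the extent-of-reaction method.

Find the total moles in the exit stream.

For F: n = n₀ − 2ξ → 551 = 771.1 − 2ξ, giving ξ = 110 mol.
Outlet amounts (n = n₀ + ν ξ):
  F: 771.1 − 2(110) = 551
  D: 1039 − 1(110) = 928.9
  E: 0 + 2(110) = 220.1
Total out = 551 + 928.9 + 220.1 = 1700 mol.

1700 mol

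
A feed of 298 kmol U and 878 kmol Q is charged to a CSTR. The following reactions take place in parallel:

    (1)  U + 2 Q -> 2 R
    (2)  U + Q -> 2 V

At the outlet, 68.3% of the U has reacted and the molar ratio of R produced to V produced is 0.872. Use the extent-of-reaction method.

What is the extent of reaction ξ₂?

Conversion of U: U consumed = 0.683 × 298 = 203.5 kmol = 1ξ₁ + 1ξ₂.
Selectivity: 2ξ₁ / (2ξ₂) = 0.872 → ξ₁ = 0.872 ξ₂.
Substitute: (1·0.872 + 1) ξ₂ = 203.5 → ξ₂ = 108.7 kmol, ξ₁ = 94.81 kmol.
Outlet amounts (n = n₀ + Σ ν·ξ):
  U: 298 − 1(94.81) − 1(108.7) = 94.47
  Q: 878 − 2(94.81) − 1(108.7) = 579.7
  R: 0 + 2(94.81) = 189.6
  V: 0 + 2(108.7) = 217.5

ξ₂ = 109 kmol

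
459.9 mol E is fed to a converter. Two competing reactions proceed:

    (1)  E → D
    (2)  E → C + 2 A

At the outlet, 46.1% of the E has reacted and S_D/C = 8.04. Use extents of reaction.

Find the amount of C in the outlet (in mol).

Conversion of E: E consumed = 0.461 × 459.9 = 212 mol = 1ξ₁ + 1ξ₂.
Selectivity: 1ξ₁ / (1ξ₂) = 8.04 → ξ₁ = 8.04 ξ₂.
Substitute: (1·8.04 + 1) ξ₂ = 212 → ξ₂ = 23.45 mol, ξ₁ = 188.6 mol.
Outlet amounts (n = n₀ + Σ ν·ξ):
  E: 459.9 − 1(188.6) − 1(23.45) = 247.9
  D: 0 + 1(188.6) = 188.6
  C: 0 + 1(23.45) = 23.45
  A: 0 + 2(23.45) = 46.91

23.5 mol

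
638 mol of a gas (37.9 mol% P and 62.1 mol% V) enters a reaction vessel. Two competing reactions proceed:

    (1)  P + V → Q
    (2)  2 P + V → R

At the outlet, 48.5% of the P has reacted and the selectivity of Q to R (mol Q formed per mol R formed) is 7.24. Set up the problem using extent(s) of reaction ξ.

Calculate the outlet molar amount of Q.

Conversion of P: P consumed = 0.485 × 241.8 = 117.3 mol = 1ξ₁ + 2ξ₂.
Selectivity: 1ξ₁ / (1ξ₂) = 7.24 → ξ₁ = 7.24 ξ₂.
Substitute: (1·7.24 + 2) ξ₂ = 117.3 → ξ₂ = 12.69 mol, ξ₁ = 91.89 mol.
Outlet amounts (n = n₀ + Σ ν·ξ):
  P: 241.8 − 1(91.89) − 2(12.69) = 124.5
  V: 396.2 − 1(91.89) − 1(12.69) = 291.6
  Q: 0 + 1(91.89) = 91.89
  R: 0 + 1(12.69) = 12.69

91.9 mol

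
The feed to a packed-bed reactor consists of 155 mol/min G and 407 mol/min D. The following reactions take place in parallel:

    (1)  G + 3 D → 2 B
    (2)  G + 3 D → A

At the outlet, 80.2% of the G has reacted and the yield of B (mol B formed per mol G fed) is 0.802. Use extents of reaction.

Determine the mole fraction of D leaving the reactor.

Yield of B: 2ξ₁ / 155 = 0.802 → ξ₁ = 62.16 mol/min.
Conversion of G: 1ξ₁ + 1ξ₂ = 0.802 × 155 = 124.3 → ξ₂ = 62.16 mol/min.
Outlet amounts (n = n₀ + Σ ν·ξ):
  G: 155 − 1(62.16) − 1(62.16) = 30.69
  D: 407 − 3(62.16) − 3(62.16) = 34.07
  B: 0 + 2(62.16) = 124.3
  A: 0 + 1(62.16) = 62.16
Total out = 251.2 mol/min; y_D = 34.07 / 251.2 = 0.1356.

0.136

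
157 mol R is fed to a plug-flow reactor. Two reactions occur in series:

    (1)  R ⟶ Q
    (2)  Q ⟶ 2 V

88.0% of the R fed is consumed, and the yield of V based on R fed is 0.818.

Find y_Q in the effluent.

0.334

Conversion of R: R consumed = 1ξ₁ = 0.88 × 157 → ξ₁ = 138.2 mol.
Yield of V: 2ξ₂ / 157 = 0.818 → ξ₂ = 64.21 mol.
Outlet amounts (n = n₀ + Σ ν·ξ):
  R: 157 − 1(138.2) = 18.84
  Q: 0 + 1(138.2) − 1(64.21) = 73.95
  V: 0 + 2(64.21) = 128.4
Total out = 221.2 mol; y_Q = 73.95 / 221.2 = 0.3343.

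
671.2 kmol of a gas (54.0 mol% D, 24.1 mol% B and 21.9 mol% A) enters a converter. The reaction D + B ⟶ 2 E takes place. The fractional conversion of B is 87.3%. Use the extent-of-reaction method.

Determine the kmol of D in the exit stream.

221 kmol

B reacted = 0.873 × 161.8 = 141.2 kmol; ν_B = −1, so ξ = 141.2/1 = 141.2 kmol.
Outlet amounts (n = n₀ + ν ξ):
  D: 362.4 − 1(141.2) = 221.2
  B: 161.8 − 1(141.2) = 20.54
  E: 0 + 2(141.2) = 282.4
  A: 147 (inert)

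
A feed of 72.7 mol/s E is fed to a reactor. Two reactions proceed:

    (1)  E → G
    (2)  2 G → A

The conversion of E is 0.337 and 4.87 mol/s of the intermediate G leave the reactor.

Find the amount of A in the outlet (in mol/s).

Conversion of E: E consumed = 1ξ₁ = 0.337 × 72.7 → ξ₁ = 24.5 mol/s.
G balance: n_G = 0 + 1ξ₁ − 2ξ₂ = 4.87 → ξ₂ = (1·24.5 − 4.87)/2 = 9.815 mol/s.
Outlet amounts (n = n₀ + Σ ν·ξ):
  E: 72.7 − 1(24.5) = 48.2
  G: 0 + 1(24.5) − 2(9.815) = 4.87
  A: 0 + 1(9.815) = 9.815

9.81 mol/s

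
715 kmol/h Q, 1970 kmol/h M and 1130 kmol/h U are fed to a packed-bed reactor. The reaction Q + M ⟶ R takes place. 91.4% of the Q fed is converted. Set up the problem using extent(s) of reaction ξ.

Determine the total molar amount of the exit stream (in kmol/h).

3160 kmol/h

Q reacted = 0.914 × 715 = 653.5 kmol/h; ν_Q = −1, so ξ = 653.5/1 = 653.5 kmol/h.
Outlet amounts (n = n₀ + ν ξ):
  Q: 715 − 1(653.5) = 61.49
  M: 1970 − 1(653.5) = 1316
  R: 0 + 1(653.5) = 653.5
  U: 1130 (inert)
Total out = 61.49 + 1316 + 653.5 + 1130 = 3161 kmol/h.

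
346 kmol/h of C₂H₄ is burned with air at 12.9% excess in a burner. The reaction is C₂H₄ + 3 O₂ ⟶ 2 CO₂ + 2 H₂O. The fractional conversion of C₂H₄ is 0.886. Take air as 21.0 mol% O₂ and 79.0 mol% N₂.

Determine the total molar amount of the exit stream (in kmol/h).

Stoichiometric O₂ = 3 × 346 = 1038 kmol/h; O₂ fed = 1038 × 1.129 = 1172 kmol/h.
N₂ fed = 1172 × 79/21 = 4409 kmol/h.
Fuel reacted = 0.886 × 346 → ξ = 306.6 kmol/h.
Outlet (n = n₀ + ν ξ):
  C₂H₄: 346 − 1(306.6) = 39.44
  O₂: 1172 − 3(306.6) = 252.2
  N₂: 4409 (inert)
  CO₂: 0 + 2(306.6) = 613.1
  H₂O: 0 + 2(306.6) = 613.1
Total out = 39.44 + 252.2 + 4409 + 613.1 + 613.1 = 5926 kmol/h.

5930 kmol/h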